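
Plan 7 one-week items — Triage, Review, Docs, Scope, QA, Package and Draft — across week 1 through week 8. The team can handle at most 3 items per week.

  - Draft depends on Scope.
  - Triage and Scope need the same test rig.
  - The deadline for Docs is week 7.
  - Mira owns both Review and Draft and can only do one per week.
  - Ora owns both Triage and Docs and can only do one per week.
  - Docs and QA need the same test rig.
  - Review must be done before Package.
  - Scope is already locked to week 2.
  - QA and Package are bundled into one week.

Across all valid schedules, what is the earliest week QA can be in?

week 2

QA must be in the same week as Package, which can't be before week 2, so QA is at least week 2.
QA at week 2 is achievable: Scope=week 2, QA=week 2, Docs=week 1, Package=week 2, Triage=week 3, Draft=week 3, Review=week 1.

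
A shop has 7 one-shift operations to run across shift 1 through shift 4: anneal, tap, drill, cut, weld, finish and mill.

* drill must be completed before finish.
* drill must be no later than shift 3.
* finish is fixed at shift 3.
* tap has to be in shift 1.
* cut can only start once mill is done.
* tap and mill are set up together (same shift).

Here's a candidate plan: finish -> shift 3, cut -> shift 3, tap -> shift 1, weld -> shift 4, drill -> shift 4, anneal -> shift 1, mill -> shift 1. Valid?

No. drill must be no later than shift 3 is not satisfied.

tap and mill are set up together (same shift) — holds.
drill must be no later than shift 3 — violated.
drill must be completed before finish — violated.
finish is fixed at shift 3 — holds.
cut can only start once mill is done — holds.
tap has to be in shift 1 — holds.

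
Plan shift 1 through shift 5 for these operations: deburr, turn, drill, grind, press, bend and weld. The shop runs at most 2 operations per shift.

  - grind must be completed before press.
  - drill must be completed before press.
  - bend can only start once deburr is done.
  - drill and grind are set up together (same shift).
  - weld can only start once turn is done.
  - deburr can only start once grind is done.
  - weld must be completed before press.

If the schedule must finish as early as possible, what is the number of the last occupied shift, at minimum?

shift 4

The precedence chain requires at least 3 distinct shifts.
With at most 2 per shift and 7 operations, at least 4 shifts are needed.
4 works (last occupied shift: shift 4): for example weld=shift 3; deburr=shift 2; turn=shift 2; bend=shift 3; drill=shift 1; press=shift 4; grind=shift 1.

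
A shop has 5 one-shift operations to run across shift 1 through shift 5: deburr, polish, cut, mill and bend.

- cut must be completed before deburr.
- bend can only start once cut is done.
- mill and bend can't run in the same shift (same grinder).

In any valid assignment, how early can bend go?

shift 2

Precedence pushes bend to at least shift 2.
bend at shift 2 is achievable: cut=shift 1; polish=shift 1; mill=shift 1; deburr=shift 2; bend=shift 2.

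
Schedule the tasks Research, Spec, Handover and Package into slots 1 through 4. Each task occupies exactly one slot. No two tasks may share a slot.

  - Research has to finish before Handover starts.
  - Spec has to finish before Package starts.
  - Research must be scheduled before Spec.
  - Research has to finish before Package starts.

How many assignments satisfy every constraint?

Enumerating: Spec=2, Package=3, Handover=4, Research=1 | Package in 4, Handover in 3, Spec in 2, Research in 1 | Handover in 2, Research in 1, Spec in 3, Package in 4.

3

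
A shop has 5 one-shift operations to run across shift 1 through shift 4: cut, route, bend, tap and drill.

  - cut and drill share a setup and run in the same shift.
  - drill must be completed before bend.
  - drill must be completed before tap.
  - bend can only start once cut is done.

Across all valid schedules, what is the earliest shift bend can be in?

shift 2

Precedence pushes bend to at least shift 2.
bend at shift 2 is achievable: bend in shift 2, route in shift 1, cut in shift 1, tap in shift 2, drill in shift 1.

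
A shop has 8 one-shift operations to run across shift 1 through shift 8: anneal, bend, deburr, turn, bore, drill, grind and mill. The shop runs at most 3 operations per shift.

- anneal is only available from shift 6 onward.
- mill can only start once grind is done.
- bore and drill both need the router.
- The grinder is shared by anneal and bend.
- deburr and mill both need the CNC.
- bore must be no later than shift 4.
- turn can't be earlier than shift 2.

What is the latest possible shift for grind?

Downstream work caps grind at shift 7.
grind at shift 7 is achievable: drill=shift 2, turn=shift 2, bend=shift 1, deburr=shift 1, bore=shift 1, grind=shift 7, anneal=shift 6, mill=shift 8.

shift 7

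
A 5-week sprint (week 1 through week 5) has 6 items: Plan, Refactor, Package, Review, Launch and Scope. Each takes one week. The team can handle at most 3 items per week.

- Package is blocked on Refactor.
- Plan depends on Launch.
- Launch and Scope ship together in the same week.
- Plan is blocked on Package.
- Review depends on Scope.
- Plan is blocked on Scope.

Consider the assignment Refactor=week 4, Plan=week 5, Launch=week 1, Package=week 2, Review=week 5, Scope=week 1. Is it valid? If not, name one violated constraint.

Plan depends on Launch — holds.
Launch and Scope ship together in the same week — holds.
Package is blocked on Refactor — violated.
Review depends on Scope — holds.
Plan is blocked on Package — holds.
Plan is blocked on Scope — holds.
The team can handle at most 3 items per week — holds.

Invalid. Package is blocked on Refactor.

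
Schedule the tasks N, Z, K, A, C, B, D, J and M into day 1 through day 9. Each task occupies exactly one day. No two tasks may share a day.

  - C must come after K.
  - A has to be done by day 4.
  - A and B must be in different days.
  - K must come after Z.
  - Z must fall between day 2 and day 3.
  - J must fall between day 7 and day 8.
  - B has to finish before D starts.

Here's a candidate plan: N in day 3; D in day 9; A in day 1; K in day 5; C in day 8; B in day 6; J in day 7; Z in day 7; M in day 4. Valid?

Invalid. Z must fall between day 2 and day 3.

A has to be done by day 4 — holds.
B has to finish before D starts — holds.
J must fall between day 7 and day 8 — holds.
Z must fall between day 2 and day 3 — violated.
C must come after K — holds.
A and B must be in different days — holds.
K must come after Z — violated.
No two tasks may share a day — violated.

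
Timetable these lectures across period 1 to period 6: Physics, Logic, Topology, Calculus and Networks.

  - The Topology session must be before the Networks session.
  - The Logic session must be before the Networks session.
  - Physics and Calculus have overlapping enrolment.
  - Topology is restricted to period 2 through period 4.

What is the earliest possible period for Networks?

Precedence pushes Networks to at least period 3.
Networks at period 3 is achievable: Physics -> period 1, Topology -> period 2, Networks -> period 3, Logic -> period 1, Calculus -> period 2.

period 3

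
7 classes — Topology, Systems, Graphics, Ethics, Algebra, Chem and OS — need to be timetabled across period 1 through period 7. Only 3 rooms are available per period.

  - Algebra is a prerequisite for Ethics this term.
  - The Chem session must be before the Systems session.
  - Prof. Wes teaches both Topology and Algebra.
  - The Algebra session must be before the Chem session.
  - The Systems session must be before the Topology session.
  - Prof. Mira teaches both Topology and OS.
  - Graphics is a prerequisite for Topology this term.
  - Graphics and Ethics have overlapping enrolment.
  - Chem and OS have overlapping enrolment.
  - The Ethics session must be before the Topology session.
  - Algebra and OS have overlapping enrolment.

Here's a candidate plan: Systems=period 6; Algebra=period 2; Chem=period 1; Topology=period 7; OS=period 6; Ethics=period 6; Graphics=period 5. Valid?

Invalid. The Algebra session must be before the Chem session.

The Algebra session must be before the Chem session — violated.
Graphics and Ethics have overlapping enrolment — holds.
Graphics is a prerequisite for Topology this term — holds.
Prof. Mira teaches both Topology and OS — holds.
The Ethics session must be before the Topology session — holds.
Only 3 rooms are available per period — holds.
Chem and OS have overlapping enrolment — holds.
The Chem session must be before the Systems session — holds.
Algebra and OS have overlapping enrolment — holds.
Prof. Wes teaches both Topology and Algebra — holds.
The Systems session must be before the Topology session — holds.
Algebra is a prerequisite for Ethics this term — holds.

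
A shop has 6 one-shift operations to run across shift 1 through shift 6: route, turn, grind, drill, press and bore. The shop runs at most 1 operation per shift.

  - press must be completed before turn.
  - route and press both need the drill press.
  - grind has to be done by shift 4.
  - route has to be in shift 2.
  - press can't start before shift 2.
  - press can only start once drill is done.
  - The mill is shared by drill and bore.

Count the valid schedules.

Splitting on turn: it can be shift 5 (3), shift 6 (9). Listing each branch's schedules as (route, grind, drill, press, bore) by shift number:
turn=shift 5: (2,1,3,4,6) (2,3,1,4,6) (2,4,1,3,6) — 3.
turn=shift 6: (2,1,3,4,5) (2,1,3,5,4) (2,1,4,5,3) (2,3,1,4,5) (2,3,1,5,4) (2,3,4,5,1) (2,4,1,3,5) (2,4,1,5,3) (2,4,3,5,1) — 9.
Summing: 3 + 9 = 12.

12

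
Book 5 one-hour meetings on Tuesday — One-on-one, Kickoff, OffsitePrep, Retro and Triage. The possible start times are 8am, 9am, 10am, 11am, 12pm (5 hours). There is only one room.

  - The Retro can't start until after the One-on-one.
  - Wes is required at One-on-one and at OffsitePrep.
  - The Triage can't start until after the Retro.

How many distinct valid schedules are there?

20

Splitting on One-on-one: it can be 8am (12), 9am (6), 10am (2). Listing each branch's schedules as (Kickoff, OffsitePrep, Retro, Triage):
One-on-one=8am: (9am,10am,11am,12pm) (9am,11am,10am,12pm) (9am,12pm,10am,11am) (10am,9am,11am,12pm) (10am,11am,9am,12pm) (10am,12pm,9am,11am) (11am,9am,10am,12pm) (11am,10am,9am,12pm) (11am,12pm,9am,10am) (12pm,9am,10am,11am) (12pm,10am,9am,11am) (12pm,11am,9am,10am) — 12.
One-on-one=9am: (8am,10am,11am,12pm) (8am,11am,10am,12pm) (8am,12pm,10am,11am) (10am,8am,11am,12pm) (11am,8am,10am,12pm) (12pm,8am,10am,11am) — 6.
One-on-one=10am: (8am,9am,11am,12pm) (9am,8am,11am,12pm) — 2.
Summing: 12 + 6 + 2 = 20.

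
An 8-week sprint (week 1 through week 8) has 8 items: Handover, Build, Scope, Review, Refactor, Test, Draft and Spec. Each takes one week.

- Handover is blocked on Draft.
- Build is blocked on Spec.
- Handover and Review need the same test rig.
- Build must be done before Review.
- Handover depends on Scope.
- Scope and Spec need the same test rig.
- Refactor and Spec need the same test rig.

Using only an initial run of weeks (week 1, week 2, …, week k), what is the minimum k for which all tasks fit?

4

The precedence chain requires at least 3 distinct weeks.
Could 3 weeks be enough, i.e. nothing placed later than week 3? No: Review must come after Build (at week 1 or later) → {week 2, week 3}; Build must come before Review (at week 3 or earlier) → {week 1, week 2}; Build must come after Spec (at week 1 or later) → {week 2}; Spec must come before Build (at week 2 or earlier) → {week 1}; Handover must come after Draft (at week 1 or later) → {week 2, week 3}; Scope must come before Handover (at week 3 or earlier) → {week 1, week 2}; Scope can't share with Spec (week 1) → {week 2}; Review must come after Build (at week 2 or later) → {week 3}; Handover must come after Scope (at week 2 or later) → {week 3}; Review can't share with Handover (week 3) → nothing is left.
So 3 weeks is not enough.
4 works (last occupied week: week 4): for example Spec -> week 2; Scope -> week 1; Build -> week 3; Handover -> week 2; Draft -> week 1; Refactor -> week 1; Review -> week 4; Test -> week 1.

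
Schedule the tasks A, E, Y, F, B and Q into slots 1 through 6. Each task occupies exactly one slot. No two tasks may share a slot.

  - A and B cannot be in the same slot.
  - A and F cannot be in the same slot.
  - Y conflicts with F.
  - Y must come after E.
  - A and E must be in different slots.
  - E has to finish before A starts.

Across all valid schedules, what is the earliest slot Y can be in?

Precedence pushes Y to at least 2.
Y at 2 is achievable: A -> 3, B -> 5, F -> 4, Y -> 2, Q -> 6, E -> 1.

2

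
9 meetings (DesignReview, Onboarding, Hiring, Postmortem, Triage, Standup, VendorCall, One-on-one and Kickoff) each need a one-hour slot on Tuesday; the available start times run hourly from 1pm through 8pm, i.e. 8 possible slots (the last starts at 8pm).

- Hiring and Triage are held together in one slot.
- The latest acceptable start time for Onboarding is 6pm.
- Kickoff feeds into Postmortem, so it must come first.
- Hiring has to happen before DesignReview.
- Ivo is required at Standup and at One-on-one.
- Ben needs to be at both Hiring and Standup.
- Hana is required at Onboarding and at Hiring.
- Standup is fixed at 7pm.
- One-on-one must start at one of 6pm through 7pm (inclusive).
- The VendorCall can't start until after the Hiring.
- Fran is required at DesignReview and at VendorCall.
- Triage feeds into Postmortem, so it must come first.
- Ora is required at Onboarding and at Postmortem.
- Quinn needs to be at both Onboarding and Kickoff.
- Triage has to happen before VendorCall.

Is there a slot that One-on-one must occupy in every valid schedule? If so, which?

One-on-one's window is 6pm–7pm.
Standup is fixed at 7pm, and One-on-one can't share a slot with Standup.
So One-on-one must be 6pm.

6pm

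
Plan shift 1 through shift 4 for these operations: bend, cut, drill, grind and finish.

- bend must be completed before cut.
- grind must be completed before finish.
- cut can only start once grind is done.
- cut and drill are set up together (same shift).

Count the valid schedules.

Splitting on bend: it can be shift 1 (14), shift 2 (11), shift 3 (6). Listing each branch's schedules as (cut, drill, grind, finish) by shift number:
bend=shift 1: (2,2,1,2) (2,2,1,3) (2,2,1,4) (3,3,1,2) (3,3,1,3) (3,3,1,4) (3,3,2,3) (3,3,2,4) (4,4,1,2) (4,4,1,3) (4,4,1,4) (4,4,2,3) (4,4,2,4) (4,4,3,4) — 14.
bend=shift 2: (3,3,1,2) (3,3,1,3) (3,3,1,4) (3,3,2,3) (3,3,2,4) (4,4,1,2) (4,4,1,3) (4,4,1,4) (4,4,2,3) (4,4,2,4) (4,4,3,4) — 11.
bend=shift 3: (4,4,1,2) (4,4,1,3) (4,4,1,4) (4,4,2,3) (4,4,2,4) (4,4,3,4) — 6.
Summing: 14 + 11 + 6 = 31.

31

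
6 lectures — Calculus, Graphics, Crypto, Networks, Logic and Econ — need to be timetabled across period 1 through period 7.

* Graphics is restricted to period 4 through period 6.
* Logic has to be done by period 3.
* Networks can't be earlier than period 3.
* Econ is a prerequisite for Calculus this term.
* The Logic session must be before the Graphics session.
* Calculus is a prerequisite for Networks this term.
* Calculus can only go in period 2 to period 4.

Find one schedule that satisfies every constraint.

Graphics -> period 4, Calculus -> period 2, Crypto -> period 1, Econ -> period 1, Networks -> period 3, Logic -> period 1

Checking: Econ(period 1) before Calculus(period 2); Calculus(period 2) before Networks(period 3); Logic(period 1) before Graphics(period 4); Logic=period 1 in [period 1,period 3]; Calculus=period 2 in [period 2,period 4]; Graphics=period 4 in [period 4,period 6]; Networks=period 3 in [period 3,period 7].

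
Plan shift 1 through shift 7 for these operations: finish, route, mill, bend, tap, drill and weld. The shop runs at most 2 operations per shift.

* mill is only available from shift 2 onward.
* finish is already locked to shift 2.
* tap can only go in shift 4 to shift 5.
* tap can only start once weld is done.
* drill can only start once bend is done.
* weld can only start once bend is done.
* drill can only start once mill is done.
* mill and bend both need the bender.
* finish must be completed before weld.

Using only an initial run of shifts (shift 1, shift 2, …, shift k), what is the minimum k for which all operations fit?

4

The precedence chain requires at least 3 distinct shifts.
With at most 2 per shift and 7 operations, at least 4 shifts are needed.
tap can't be placed before shift 4, so the schedule must run through at least shift 4.
4 works (last occupied shift: shift 4): for example weld in shift 3, drill in shift 3, mill in shift 2, route in shift 1, tap in shift 4, finish in shift 2, bend in shift 1.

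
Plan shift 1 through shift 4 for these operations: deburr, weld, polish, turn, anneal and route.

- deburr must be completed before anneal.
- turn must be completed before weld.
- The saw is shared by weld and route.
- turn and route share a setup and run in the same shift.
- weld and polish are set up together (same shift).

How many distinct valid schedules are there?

36

Splitting on deburr: it can be shift 1 (18), shift 2 (12), shift 3 (6). Listing each branch's schedules as (weld, polish, turn, anneal, route) by shift number:
deburr=shift 1: (2,2,1,2,1) (2,2,1,3,1) (2,2,1,4,1) (3,3,1,2,1) (3,3,1,3,1) (3,3,1,4,1) (3,3,2,2,2) (3,3,2,3,2) (3,3,2,4,2) (4,4,1,2,1) (4,4,1,3,1) (4,4,1,4,1) (4,4,2,2,2) (4,4,2,3,2) (4,4,2,4,2) (4,4,3,2,3) (4,4,3,3,3) (4,4,3,4,3) — 18.
deburr=shift 2: (2,2,1,3,1) (2,2,1,4,1) (3,3,1,3,1) (3,3,1,4,1) (3,3,2,3,2) (3,3,2,4,2) (4,4,1,3,1) (4,4,1,4,1) (4,4,2,3,2) (4,4,2,4,2) (4,4,3,3,3) (4,4,3,4,3) — 12.
deburr=shift 3: (2,2,1,4,1) (3,3,1,4,1) (3,3,2,4,2) (4,4,1,4,1) (4,4,2,4,2) (4,4,3,4,3) — 6.
Summing: 18 + 12 + 6 = 36.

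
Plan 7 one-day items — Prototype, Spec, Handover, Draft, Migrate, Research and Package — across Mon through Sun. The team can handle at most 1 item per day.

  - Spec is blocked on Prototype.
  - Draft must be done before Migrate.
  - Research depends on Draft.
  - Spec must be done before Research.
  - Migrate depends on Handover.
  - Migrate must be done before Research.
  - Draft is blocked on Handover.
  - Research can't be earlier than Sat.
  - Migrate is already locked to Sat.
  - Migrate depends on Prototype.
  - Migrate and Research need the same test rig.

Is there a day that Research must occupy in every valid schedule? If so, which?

Sun

Research's window is Sat–Sun.
Migrate is fixed at Sat, and Research can't share a day with Migrate.
So Research must be Sun.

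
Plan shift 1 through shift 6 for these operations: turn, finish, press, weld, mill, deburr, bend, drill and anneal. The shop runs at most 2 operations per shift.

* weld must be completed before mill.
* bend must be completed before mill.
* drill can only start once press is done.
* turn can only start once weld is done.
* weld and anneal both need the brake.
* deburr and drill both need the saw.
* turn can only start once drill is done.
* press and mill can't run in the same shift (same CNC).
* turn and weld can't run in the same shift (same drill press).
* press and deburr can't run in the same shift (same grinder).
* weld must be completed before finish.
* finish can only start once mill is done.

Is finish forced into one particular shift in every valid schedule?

No

finish can be shift 3 (e.g. deburr -> shift 2; anneal -> shift 4; bend -> shift 1; finish -> shift 3; drill -> shift 4; mill -> shift 2; weld -> shift 1; turn -> shift 5; press -> shift 3) or shift 4 (e.g. drill=shift 4; deburr=shift 2; press=shift 3; finish=shift 4; turn=shift 5; mill=shift 2; bend=shift 1; weld=shift 1; anneal=shift 3).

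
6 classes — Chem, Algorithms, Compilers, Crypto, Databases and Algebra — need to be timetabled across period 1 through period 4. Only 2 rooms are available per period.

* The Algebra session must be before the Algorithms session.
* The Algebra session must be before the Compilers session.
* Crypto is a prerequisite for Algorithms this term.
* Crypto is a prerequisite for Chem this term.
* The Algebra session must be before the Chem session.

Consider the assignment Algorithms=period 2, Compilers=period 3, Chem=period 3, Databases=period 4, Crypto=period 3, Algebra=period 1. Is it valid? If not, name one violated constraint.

Only 2 rooms are available per period — violated.
The Algebra session must be before the Compilers session — holds.
Crypto is a prerequisite for Chem this term — violated.
Crypto is a prerequisite for Algorithms this term — violated.
The Algebra session must be before the Chem session — holds.
The Algebra session must be before the Algorithms session — holds.

No. Only 2 rooms are available per period is not satisfied.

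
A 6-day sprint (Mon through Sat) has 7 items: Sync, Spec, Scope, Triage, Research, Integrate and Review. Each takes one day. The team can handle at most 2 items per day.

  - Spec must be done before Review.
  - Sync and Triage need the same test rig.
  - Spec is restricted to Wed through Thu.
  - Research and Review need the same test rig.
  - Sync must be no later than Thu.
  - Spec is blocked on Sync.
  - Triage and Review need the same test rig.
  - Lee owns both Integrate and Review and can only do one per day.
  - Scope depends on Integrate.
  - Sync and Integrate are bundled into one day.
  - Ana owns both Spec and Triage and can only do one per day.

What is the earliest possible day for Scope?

Tue

Precedence pushes Scope to at least Tue.
Scope at Tue is achievable: Scope in Tue, Integrate in Mon, Triage in Tue, Spec in Wed, Research in Wed, Review in Thu, Sync in Mon.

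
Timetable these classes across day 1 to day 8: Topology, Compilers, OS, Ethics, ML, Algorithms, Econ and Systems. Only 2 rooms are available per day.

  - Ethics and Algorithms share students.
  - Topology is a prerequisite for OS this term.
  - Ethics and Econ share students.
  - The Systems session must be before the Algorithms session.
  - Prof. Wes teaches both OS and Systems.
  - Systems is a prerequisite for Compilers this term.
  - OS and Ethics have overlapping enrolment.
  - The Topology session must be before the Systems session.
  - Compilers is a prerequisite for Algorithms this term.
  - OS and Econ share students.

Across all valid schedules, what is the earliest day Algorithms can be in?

Precedence pushes Algorithms to at least day 4.
Algorithms at day 4 is achievable: Ethics in day 1, Topology in day 1, ML in day 2, Compilers in day 3, Econ in day 4, Algorithms in day 4, Systems in day 2, OS in day 3.

day 4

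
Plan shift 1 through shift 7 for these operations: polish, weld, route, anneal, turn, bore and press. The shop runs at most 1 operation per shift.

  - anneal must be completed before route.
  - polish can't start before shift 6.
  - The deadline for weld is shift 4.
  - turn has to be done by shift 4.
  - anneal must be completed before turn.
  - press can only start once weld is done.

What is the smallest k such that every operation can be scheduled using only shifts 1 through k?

The precedence chain requires at least 2 distinct shifts.
With at most 1 per shift and 7 operations, at least 7 shifts are needed.
polish can't be placed before shift 6, so the schedule must run through at least shift 6.
7 works (last occupied shift: shift 7): for example anneal in shift 2; weld in shift 1; polish in shift 6; press in shift 5; bore in shift 7; route in shift 4; turn in shift 3.

7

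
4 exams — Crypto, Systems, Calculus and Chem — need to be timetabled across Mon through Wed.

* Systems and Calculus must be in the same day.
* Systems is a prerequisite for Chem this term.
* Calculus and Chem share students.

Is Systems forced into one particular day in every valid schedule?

No

Systems can be Mon (e.g. Systems in Mon; Calculus in Mon; Crypto in Mon; Chem in Tue) or Tue (e.g. Calculus in Tue, Systems in Tue, Crypto in Mon, Chem in Wed).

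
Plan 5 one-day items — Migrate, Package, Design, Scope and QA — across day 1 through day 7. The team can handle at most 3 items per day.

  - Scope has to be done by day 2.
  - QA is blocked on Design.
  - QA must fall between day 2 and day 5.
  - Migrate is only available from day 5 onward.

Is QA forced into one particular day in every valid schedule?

QA can be day 2 (e.g. Scope=day 1, Migrate=day 5, QA=day 2, Package=day 1, Design=day 1) or day 3 (e.g. QA -> day 3; Scope -> day 1; Package -> day 1; Migrate -> day 5; Design -> day 1).

No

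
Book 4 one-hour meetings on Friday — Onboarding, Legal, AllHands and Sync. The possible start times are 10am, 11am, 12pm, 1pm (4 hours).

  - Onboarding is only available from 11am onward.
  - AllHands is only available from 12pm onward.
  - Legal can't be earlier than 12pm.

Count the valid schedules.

48

Splitting on Onboarding: it can be 11am (16), 12pm (16), 1pm (16). Listing each branch's schedules as (Legal, AllHands, Sync):
Onboarding=11am: (12pm,12pm,10am) (12pm,12pm,11am) (12pm,12pm,12pm) (12pm,12pm,1pm) (12pm,1pm,10am) (12pm,1pm,11am) (12pm,1pm,12pm) (12pm,1pm,1pm) (1pm,12pm,10am) (1pm,12pm,11am) (1pm,12pm,12pm) (1pm,12pm,1pm) (1pm,1pm,10am) (1pm,1pm,11am) (1pm,1pm,12pm) (1pm,1pm,1pm) — 16.
Onboarding=12pm: (12pm,12pm,10am) (12pm,12pm,11am) (12pm,12pm,12pm) (12pm,12pm,1pm) (12pm,1pm,10am) (12pm,1pm,11am) (12pm,1pm,12pm) (12pm,1pm,1pm) (1pm,12pm,10am) (1pm,12pm,11am) (1pm,12pm,12pm) (1pm,12pm,1pm) (1pm,1pm,10am) (1pm,1pm,11am) (1pm,1pm,12pm) (1pm,1pm,1pm) — 16.
Onboarding=1pm: (12pm,12pm,10am) (12pm,12pm,11am) (12pm,12pm,12pm) (12pm,12pm,1pm) (12pm,1pm,10am) (12pm,1pm,11am) (12pm,1pm,12pm) (12pm,1pm,1pm) (1pm,12pm,10am) (1pm,12pm,11am) (1pm,12pm,12pm) (1pm,12pm,1pm) (1pm,1pm,10am) (1pm,1pm,11am) (1pm,1pm,12pm) (1pm,1pm,1pm) — 16.
Summing: 16 + 16 + 16 = 48.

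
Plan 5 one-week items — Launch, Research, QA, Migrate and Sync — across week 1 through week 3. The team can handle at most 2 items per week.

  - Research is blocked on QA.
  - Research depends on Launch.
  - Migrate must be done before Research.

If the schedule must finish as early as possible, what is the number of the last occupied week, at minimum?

week 3

The precedence chain requires at least 2 distinct weeks.
With at most 2 per week and 5 work items, at least 3 weeks are needed.
3 works (last occupied week: week 3): for example QA -> week 1; Migrate -> week 2; Launch -> week 1; Sync -> week 2; Research -> week 3.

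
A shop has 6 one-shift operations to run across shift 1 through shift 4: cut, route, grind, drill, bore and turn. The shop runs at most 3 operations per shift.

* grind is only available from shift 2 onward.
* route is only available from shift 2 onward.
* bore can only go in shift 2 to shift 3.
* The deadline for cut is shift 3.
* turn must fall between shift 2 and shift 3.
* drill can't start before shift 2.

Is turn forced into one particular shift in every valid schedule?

turn can be shift 2 (e.g. drill -> shift 3; grind -> shift 3; route -> shift 2; turn -> shift 2; bore -> shift 2; cut -> shift 1) or shift 3 (e.g. drill=shift 3; route=shift 2; turn=shift 3; bore=shift 2; grind=shift 2; cut=shift 1).

No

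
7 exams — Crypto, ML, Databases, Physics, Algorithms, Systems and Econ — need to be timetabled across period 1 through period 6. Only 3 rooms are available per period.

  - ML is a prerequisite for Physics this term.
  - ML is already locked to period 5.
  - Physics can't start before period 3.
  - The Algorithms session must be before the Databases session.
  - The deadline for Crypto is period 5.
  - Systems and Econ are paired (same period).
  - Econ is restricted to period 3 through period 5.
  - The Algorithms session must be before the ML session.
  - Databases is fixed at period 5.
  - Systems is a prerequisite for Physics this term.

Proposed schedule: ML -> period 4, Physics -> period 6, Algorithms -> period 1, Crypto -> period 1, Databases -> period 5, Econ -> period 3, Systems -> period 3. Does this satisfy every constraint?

The Algorithms session must be before the Databases session — holds.
Systems is a prerequisite for Physics this term — holds.
Databases is fixed at period 5 — holds.
The deadline for Crypto is period 5 — holds.
The Algorithms session must be before the ML session — holds.
ML is already locked to period 5 — violated.
Physics can't start before period 3 — holds.
ML is a prerequisite for Physics this term — holds.
Only 3 rooms are available per period — holds.
Econ is restricted to period 3 through period 5 — holds.
Systems and Econ are paired (same period) — holds.

No — it violates: ML is already locked to period 5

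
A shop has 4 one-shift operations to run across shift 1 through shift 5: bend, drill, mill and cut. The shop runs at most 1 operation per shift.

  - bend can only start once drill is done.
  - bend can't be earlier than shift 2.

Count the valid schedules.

Splitting on bend: it can be shift 2 (6), shift 3 (12), shift 4 (18), shift 5 (24). Listing each branch's schedules as (drill, mill, cut) by shift number:
bend=shift 2: (1,3,4) (1,3,5) (1,4,3) (1,4,5) (1,5,3) (1,5,4) — 6.
bend=shift 3: (1,2,4) (1,2,5) (1,4,2) (1,4,5) (1,5,2) (1,5,4) (2,1,4) (2,1,5) (2,4,1) (2,4,5) (2,5,1) (2,5,4) — 12.
bend=shift 4: (1,2,3) (1,2,5) (1,3,2) (1,3,5) (1,5,2) (1,5,3) (2,1,3) (2,1,5) (2,3,1) (2,3,5) (2,5,1) (2,5,3) (3,1,2) (3,1,5) (3,2,1) (3,2,5) (3,5,1) (3,5,2) — 18.
bend=shift 5: (1,2,3) (1,2,4) (1,3,2) (1,3,4) (1,4,2) (1,4,3) (2,1,3) (2,1,4) (2,3,1) (2,3,4) (2,4,1) (2,4,3) (3,1,2) (3,1,4) (3,2,1) (3,2,4) (3,4,1) (3,4,2) (4,1,2) (4,1,3) (4,2,1) (4,2,3) (4,3,1) (4,3,2) — 24.
Summing: 6 + 12 + 18 + 24 = 60.

60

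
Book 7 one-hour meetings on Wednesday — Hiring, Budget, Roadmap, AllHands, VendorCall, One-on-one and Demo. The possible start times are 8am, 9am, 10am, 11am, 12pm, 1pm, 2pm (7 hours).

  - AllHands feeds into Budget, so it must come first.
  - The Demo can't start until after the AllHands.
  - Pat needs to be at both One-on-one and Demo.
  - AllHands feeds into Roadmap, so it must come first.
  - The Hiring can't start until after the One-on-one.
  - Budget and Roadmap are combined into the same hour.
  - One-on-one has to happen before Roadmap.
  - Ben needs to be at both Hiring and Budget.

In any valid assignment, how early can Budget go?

Precedence pushes Budget to at least 9am.
Budget at 9am is achievable: Roadmap -> 9am; VendorCall -> 8am; Budget -> 9am; AllHands -> 8am; Demo -> 9am; Hiring -> 10am; One-on-one -> 8am.

9am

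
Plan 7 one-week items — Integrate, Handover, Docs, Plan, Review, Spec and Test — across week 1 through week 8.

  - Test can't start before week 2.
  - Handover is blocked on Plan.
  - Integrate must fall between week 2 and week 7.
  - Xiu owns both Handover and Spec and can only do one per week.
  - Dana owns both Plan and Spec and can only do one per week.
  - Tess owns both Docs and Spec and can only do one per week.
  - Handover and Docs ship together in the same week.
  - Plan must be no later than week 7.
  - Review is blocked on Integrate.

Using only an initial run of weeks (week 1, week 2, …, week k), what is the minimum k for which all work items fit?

The precedence chain requires at least 2 distinct weeks.
Propagating the time windows through the other constraints, Review can't land before week 3, so the schedule must run through at least week 3.
3 works (last occupied week: week 3): for example Handover=week 2; Spec=week 3; Integrate=week 2; Test=week 2; Review=week 3; Docs=week 2; Plan=week 1.

3 weeks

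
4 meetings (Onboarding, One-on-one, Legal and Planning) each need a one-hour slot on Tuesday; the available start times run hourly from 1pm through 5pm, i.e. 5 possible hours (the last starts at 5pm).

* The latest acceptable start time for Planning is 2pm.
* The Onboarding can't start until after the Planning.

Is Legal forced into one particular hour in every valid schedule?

Legal can be 1pm (e.g. Planning=1pm, One-on-one=1pm, Legal=1pm, Onboarding=2pm) or 2pm (e.g. Legal in 2pm; Planning in 1pm; One-on-one in 1pm; Onboarding in 2pm).

No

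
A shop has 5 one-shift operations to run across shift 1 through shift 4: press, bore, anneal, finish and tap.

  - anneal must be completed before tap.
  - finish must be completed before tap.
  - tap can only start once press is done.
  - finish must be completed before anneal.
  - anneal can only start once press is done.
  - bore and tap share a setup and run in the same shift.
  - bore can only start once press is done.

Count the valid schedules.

Splitting on press: it can be shift 1 (4), shift 2 (2). Listing each branch's schedules as (bore, anneal, finish, tap) by shift number:
press=shift 1: (3,2,1,3) (4,2,1,4) (4,3,1,4) (4,3,2,4) — 4.
press=shift 2: (4,3,1,4) (4,3,2,4) — 2.
Summing: 4 + 2 = 6.

6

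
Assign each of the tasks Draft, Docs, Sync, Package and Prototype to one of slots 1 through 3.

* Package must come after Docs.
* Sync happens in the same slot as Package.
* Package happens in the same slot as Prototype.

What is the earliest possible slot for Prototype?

2

Prototype must be in the same slot as Package, which can't be before 2, so Prototype is at least 2.
Prototype at 2 is achievable: Prototype -> 2, Sync -> 2, Draft -> 1, Docs -> 1, Package -> 2.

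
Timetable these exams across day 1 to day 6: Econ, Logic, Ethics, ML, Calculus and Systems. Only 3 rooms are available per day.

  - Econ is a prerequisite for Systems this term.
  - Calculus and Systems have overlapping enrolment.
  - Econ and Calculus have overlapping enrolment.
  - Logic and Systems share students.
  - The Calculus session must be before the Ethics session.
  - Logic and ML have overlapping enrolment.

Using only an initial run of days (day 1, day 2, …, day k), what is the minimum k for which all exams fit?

The precedence chain requires at least 2 distinct days.
With at most 3 per day and 6 exams, at least 2 days are needed.
Could 2 days be enough, i.e. nothing placed later than day 2? No: Ethics must come after Calculus (at day 1 or later) → {day 2}; Calculus must come before Ethics (at day 2 or earlier) → {day 1}; Systems must come after Econ (at day 1 or later) → {day 2}; Econ must come before Systems (at day 2 or earlier) → {day 1}; Calculus can't share with Econ (day 1) → nothing is left.
So 2 days is not enough.
3 works (last occupied day: day 3): for example Logic=day 1, Econ=day 1, Calculus=day 2, ML=day 2, Systems=day 3, Ethics=day 3.

3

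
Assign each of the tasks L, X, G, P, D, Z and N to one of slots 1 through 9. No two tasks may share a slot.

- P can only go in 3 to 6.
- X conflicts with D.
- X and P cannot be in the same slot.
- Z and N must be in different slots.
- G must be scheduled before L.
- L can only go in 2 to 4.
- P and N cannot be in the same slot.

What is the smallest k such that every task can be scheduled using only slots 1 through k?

7

The precedence chain requires at least 2 distinct slots.
With at most 1 per slot and 7 tasks, at least 7 slots are needed.
P can't be placed before 3, so the schedule must run through at least slot 3.
7 works (last occupied slot: 7): for example X in 4; Z in 6; G in 1; N in 7; P in 3; L in 2; D in 5.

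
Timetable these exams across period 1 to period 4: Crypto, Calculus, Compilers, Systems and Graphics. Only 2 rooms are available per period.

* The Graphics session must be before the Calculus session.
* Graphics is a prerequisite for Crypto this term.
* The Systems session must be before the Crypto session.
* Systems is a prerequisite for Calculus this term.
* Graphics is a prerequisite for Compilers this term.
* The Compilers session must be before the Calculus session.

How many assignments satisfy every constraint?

22

Splitting on Crypto: it can be period 2 (3), period 3 (8), period 4 (11). Listing each branch's schedules as (Calculus, Compilers, Systems, Graphics) by period number:
Crypto=period 2: (3,2,1,1) (4,2,1,1) (4,3,1,1) — 3.
Crypto=period 3: (3,2,1,1) (3,2,2,1) (4,2,1,1) (4,2,2,1) (4,3,1,1) (4,3,1,2) (4,3,2,1) (4,3,2,2) — 8.
Crypto=period 4: (3,2,1,1) (3,2,2,1) (4,2,1,1) (4,2,2,1) (4,2,3,1) (4,3,1,1) (4,3,1,2) (4,3,2,1) (4,3,2,2) (4,3,3,1) (4,3,3,2) — 11.
Summing: 3 + 8 + 11 = 22.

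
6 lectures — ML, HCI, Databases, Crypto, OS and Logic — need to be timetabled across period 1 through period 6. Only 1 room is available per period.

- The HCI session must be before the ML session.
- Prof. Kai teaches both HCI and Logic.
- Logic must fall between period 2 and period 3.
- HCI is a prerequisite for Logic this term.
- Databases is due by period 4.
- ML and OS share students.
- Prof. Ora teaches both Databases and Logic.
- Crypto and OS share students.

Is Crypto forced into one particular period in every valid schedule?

Crypto can be period 1 (e.g. HCI -> period 2, OS -> period 6, Logic -> period 3, ML -> period 5, Crypto -> period 1, Databases -> period 4) or period 2 (e.g. Crypto=period 2, OS=period 6, Databases=period 4, Logic=period 3, HCI=period 1, ML=period 5).

No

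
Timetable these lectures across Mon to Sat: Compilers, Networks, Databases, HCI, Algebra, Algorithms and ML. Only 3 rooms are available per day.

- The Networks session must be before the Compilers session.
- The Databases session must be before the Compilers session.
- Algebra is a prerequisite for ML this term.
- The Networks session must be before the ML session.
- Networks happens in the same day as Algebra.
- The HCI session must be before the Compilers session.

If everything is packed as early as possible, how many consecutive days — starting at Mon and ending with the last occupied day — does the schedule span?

3

The precedence chain requires at least 2 distinct days.
With at most 3 per day and 7 lectures, at least 3 days are needed.
3 works (last occupied day: Wed): for example Networks=Mon, Databases=Mon, ML=Tue, HCI=Tue, Compilers=Wed, Algorithms=Tue, Algebra=Mon.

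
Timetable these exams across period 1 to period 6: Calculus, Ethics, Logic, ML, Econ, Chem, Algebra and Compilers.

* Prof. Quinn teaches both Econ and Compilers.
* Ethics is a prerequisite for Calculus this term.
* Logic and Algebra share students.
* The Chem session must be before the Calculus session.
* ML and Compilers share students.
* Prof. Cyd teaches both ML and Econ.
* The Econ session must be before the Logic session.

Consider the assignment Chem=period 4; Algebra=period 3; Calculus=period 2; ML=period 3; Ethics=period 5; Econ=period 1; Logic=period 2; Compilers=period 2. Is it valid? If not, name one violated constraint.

ML and Compilers share students — holds.
Prof. Cyd teaches both ML and Econ — holds.
Prof. Quinn teaches both Econ and Compilers — holds.
Ethics is a prerequisite for Calculus this term — violated.
Logic and Algebra share students — holds.
The Econ session must be before the Logic session — holds.
The Chem session must be before the Calculus session — violated.

No. Ethics is a prerequisite for Calculus this term is not satisfied.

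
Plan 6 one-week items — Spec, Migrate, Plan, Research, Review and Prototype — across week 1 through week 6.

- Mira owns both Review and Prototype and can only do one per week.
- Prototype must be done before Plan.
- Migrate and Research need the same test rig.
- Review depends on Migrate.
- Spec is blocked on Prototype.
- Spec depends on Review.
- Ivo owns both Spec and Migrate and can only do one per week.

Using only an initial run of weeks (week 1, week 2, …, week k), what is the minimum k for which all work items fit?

3

The precedence chain requires at least 3 distinct weeks.
3 works (last occupied week: week 3): for example Spec=week 3; Migrate=week 1; Plan=week 2; Research=week 2; Prototype=week 1; Review=week 2.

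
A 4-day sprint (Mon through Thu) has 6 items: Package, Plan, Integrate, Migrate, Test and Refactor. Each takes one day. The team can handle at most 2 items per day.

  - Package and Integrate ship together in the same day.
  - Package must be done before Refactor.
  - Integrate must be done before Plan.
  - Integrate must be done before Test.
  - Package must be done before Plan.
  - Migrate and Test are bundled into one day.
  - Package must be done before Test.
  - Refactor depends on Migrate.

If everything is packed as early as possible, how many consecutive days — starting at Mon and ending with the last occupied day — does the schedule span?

The precedence chain requires at least 3 distinct days.
With at most 2 per day and 6 tasks, at least 3 days are needed.
3 works (last occupied day: Wed): for example Refactor -> Wed; Test -> Tue; Plan -> Wed; Migrate -> Tue; Package -> Mon; Integrate -> Mon.

3 days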